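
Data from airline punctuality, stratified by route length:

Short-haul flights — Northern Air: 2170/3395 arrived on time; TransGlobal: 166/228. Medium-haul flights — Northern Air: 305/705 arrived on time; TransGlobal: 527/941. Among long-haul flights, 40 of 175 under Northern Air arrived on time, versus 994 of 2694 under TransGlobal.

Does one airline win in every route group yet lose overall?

Yes

Short-haul: Northern Air 2170/3395 = 63.9%, TransGlobal 166/228 = 72.8% → TransGlobal
Medium-haul: Northern Air 305/705 = 43.3%, TransGlobal 527/941 = 56.0% → TransGlobal
Long-haul: Northern Air 40/175 = 22.9%, TransGlobal 994/2694 = 36.9% → TransGlobal
Overall: Northern Air 2515/4275 = 58.8%, TransGlobal 1687/3863 = 43.7% → Northern Air
TransGlobal wins each route group but Northern Air wins overall — the comparison reverses. TransGlobal's flights skew toward long-haul, which has a lower base rate.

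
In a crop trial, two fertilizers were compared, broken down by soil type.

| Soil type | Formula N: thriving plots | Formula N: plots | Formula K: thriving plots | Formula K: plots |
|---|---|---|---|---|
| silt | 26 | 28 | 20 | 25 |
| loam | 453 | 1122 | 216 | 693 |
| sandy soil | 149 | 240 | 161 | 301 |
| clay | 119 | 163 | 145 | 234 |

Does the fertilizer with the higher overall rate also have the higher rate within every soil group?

Yes

Silt: Formula N 26/28 = 92.9%, Formula K 20/25 = 80.0% → Formula N
Loam: Formula N 453/1122 = 40.4%, Formula K 216/693 = 31.2% → Formula N
Sandy soil: Formula N 149/240 = 62.1%, Formula K 161/301 = 53.5% → Formula N
Clay: Formula N 119/163 = 73.0%, Formula K 145/234 = 62.0% → Formula N
Overall: Formula N 747/1553 = 48.1%, Formula K 542/1253 = 43.3% → Formula N
Formula N wins overall and in every soil group — no reversal.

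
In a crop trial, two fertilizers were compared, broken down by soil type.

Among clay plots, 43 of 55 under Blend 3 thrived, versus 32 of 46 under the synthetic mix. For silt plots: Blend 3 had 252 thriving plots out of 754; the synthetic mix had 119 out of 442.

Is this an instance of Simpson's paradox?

No

Clay: Blend 3 43/55 = 78.2%, the synthetic mix 32/46 = 69.6% → Blend 3
Silt: Blend 3 252/754 = 33.4%, the synthetic mix 119/442 = 26.9% → Blend 3
Overall: Blend 3 295/809 = 36.5%, the synthetic mix 151/488 = 30.9% → Blend 3
Blend 3 wins overall and in every soil group — no reversal.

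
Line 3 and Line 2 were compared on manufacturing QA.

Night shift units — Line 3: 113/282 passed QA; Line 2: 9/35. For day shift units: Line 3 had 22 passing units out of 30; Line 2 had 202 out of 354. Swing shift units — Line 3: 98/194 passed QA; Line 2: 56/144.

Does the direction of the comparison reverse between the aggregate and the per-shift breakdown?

Yes

Night shift: Line 3 113/282 = 40.1%, Line 2 9/35 = 25.7% → Line 3
Day shift: Line 3 22/30 = 73.3%, Line 2 202/354 = 57.1% → Line 3
Swing shift: Line 3 98/194 = 50.5%, Line 2 56/144 = 38.9% → Line 3
Overall: Line 3 233/506 = 46.0%, Line 2 267/533 = 50.1% → Line 2
Line 3 wins each shift group but Line 2 wins overall — the comparison reverses. Line 3's units skew toward night shift, which has a lower base rate.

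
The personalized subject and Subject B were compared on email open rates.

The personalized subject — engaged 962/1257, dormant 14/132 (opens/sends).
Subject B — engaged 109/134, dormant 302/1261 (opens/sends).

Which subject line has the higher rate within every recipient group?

Subject B

Engaged: the personalized subject 962/1257 = 76.5%, Subject B 109/134 = 81.3% → Subject B
Dormant: the personalized subject 14/132 = 10.6%, Subject B 302/1261 = 23.9% → Subject B
Subject B has the higher rate in both groups.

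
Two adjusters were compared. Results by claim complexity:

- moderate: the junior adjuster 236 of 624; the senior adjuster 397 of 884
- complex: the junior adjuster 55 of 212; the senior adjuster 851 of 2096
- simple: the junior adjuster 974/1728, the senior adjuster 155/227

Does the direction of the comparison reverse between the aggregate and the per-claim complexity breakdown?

Moderate: the junior adjuster 236/624 = 37.8%, the senior adjuster 397/884 = 44.9% → the senior adjuster
Complex: the junior adjuster 55/212 = 25.9%, the senior adjuster 851/2096 = 40.6% → the senior adjuster
Simple: the junior adjuster 974/1728 = 56.4%, the senior adjuster 155/227 = 68.3% → the senior adjuster
Overall: the junior adjuster 1265/2564 = 49.3%, the senior adjuster 1403/3207 = 43.7% → the junior adjuster
The senior adjuster wins each claim group but the junior adjuster wins overall — the comparison reverses. The senior adjuster's claims skew toward complex, which has a lower base rate.

Yes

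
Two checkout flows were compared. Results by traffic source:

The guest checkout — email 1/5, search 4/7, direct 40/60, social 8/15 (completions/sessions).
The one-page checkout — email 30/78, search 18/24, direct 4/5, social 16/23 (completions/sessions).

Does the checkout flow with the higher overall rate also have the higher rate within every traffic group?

No

Email: the guest checkout 1/5 = 20.0%, the one-page checkout 30/78 = 38.5% → the one-page checkout
Search: the guest checkout 4/7 = 57.1%, the one-page checkout 18/24 = 75.0% → the one-page checkout
Direct: the guest checkout 40/60 = 66.7%, the one-page checkout 4/5 = 80.0% → the one-page checkout
Social: the guest checkout 8/15 = 53.3%, the one-page checkout 16/23 = 69.6% → the one-page checkout
Overall: the guest checkout 53/87 = 60.9%, the one-page checkout 68/130 = 52.3% → the guest checkout
The one-page checkout wins each traffic group but the guest checkout wins overall — the comparison reverses. The one-page checkout's sessions skew toward email, which has a lower base rate.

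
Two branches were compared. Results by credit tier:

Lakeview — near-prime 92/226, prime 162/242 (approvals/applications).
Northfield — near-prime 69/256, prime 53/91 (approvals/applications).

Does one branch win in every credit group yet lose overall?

Near-prime: Lakeview 92/226 = 40.7%, Northfield 69/256 = 27.0% → Lakeview
Prime: Lakeview 162/242 = 66.9%, Northfield 53/91 = 58.2% → Lakeview
Overall: Lakeview 254/468 = 54.3%, Northfield 122/347 = 35.2% → Lakeview
Lakeview wins overall and in every credit group — no reversal.

No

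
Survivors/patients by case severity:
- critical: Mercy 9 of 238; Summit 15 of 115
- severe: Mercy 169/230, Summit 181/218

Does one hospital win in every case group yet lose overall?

No

Critical: Mercy 9/238 = 3.8%, Summit 15/115 = 13.0% → Summit
Severe: Mercy 169/230 = 73.5%, Summit 181/218 = 83.0% → Summit
Overall: Mercy 178/468 = 38.0%, Summit 196/333 = 58.9% → Summit
Summit wins overall and in every case group — no reversal.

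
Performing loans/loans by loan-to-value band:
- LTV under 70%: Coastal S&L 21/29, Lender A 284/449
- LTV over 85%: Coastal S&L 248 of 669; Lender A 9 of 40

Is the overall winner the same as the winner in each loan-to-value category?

LTV under 70%: Coastal S&L 21/29 = 72.4%, Lender A 284/449 = 63.3% → Coastal S&L
LTV over 85%: Coastal S&L 248/669 = 37.1%, Lender A 9/40 = 22.5% → Coastal S&L
Overall: Coastal S&L 269/698 = 38.5%, Lender A 293/489 = 59.9% → Lender A
Coastal S&L wins each loan-to-value group but Lender A wins overall — the comparison reverses. Coastal S&L's loans skew toward LTV over 85%, which has a lower base rate.

No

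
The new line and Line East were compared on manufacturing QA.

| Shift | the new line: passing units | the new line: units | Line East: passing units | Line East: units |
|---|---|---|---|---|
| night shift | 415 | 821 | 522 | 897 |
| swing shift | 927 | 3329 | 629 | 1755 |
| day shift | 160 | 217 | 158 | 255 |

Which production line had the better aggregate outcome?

Line East

Night shift: the new line 415/821 = 50.5%, Line East 522/897 = 58.2% → Line East
Swing shift: the new line 927/3329 = 27.8%, Line East 629/1755 = 35.8% → Line East
Day shift: the new line 160/217 = 73.7%, Line East 158/255 = 62.0% → the new line
Overall: the new line 1502/4367 = 34.4%, Line East 1309/2907 = 45.0% → Line East
(Neither sweeps every shift group, but Line East has the higher pooled rate.)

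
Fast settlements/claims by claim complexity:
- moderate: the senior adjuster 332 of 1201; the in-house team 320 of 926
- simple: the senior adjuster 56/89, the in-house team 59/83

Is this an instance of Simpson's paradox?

No

Moderate: the senior adjuster 332/1201 = 27.6%, the in-house team 320/926 = 34.6% → the in-house team
Simple: the senior adjuster 56/89 = 62.9%, the in-house team 59/83 = 71.1% → the in-house team
Overall: the senior adjuster 388/1290 = 30.1%, the in-house team 379/1009 = 37.6% → the in-house team
The in-house team wins overall and in every claim group — no reversal.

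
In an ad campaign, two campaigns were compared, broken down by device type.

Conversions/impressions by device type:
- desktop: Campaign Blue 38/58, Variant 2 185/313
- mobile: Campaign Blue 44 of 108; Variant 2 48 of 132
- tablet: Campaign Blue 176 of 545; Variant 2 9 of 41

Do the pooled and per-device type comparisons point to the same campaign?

Desktop: Campaign Blue 38/58 = 65.5%, Variant 2 185/313 = 59.1% → Campaign Blue
Mobile: Campaign Blue 44/108 = 40.7%, Variant 2 48/132 = 36.4% → Campaign Blue
Tablet: Campaign Blue 176/545 = 32.3%, Variant 2 9/41 = 22.0% → Campaign Blue
Overall: Campaign Blue 258/711 = 36.3%, Variant 2 242/486 = 49.8% → Variant 2
Campaign Blue wins each device group but Variant 2 wins overall — the comparison reverses. Campaign Blue's impressions skew toward tablet, which has a lower base rate.

No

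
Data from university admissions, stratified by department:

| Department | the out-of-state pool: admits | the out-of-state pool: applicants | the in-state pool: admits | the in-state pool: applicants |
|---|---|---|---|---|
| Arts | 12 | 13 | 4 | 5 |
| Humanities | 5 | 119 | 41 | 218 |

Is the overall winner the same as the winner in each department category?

Arts: the out-of-state pool 12/13 = 92.3%, the in-state pool 4/5 = 80.0% → the out-of-state pool
Humanities: the out-of-state pool 5/119 = 4.2%, the in-state pool 41/218 = 18.8% → the in-state pool
Overall: the out-of-state pool 17/132 = 12.9%, the in-state pool 45/223 = 20.2% → the in-state pool
Neither sweeps: the out-of-state pool wins 1 of 2 groups, the in-state pool wins 1. The in-state pool wins overall but not every group — no Simpson reversal.

No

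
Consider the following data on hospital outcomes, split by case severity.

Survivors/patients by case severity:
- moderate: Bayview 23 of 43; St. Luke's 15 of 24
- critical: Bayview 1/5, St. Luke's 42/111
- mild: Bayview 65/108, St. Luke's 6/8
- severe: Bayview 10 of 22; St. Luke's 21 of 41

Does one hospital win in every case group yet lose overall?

Moderate: Bayview 23/43 = 53.5%, St. Luke's 15/24 = 62.5% → St. Luke's
Critical: Bayview 1/5 = 20.0%, St. Luke's 42/111 = 37.8% → St. Luke's
Mild: Bayview 65/108 = 60.2%, St. Luke's 6/8 = 75.0% → St. Luke's
Severe: Bayview 10/22 = 45.5%, St. Luke's 21/41 = 51.2% → St. Luke's
Overall: Bayview 99/178 = 55.6%, St. Luke's 84/184 = 45.7% → Bayview
St. Luke's wins each case group but Bayview wins overall — the comparison reverses. St. Luke's's patients skew toward critical, which has a lower base rate.

Yes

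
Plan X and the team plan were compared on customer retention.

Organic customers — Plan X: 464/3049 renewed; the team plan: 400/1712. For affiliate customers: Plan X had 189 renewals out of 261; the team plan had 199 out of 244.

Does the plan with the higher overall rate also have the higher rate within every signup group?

Organic: Plan X 464/3049 = 15.2%, the team plan 400/1712 = 23.4% → the team plan
Affiliate: Plan X 189/261 = 72.4%, the team plan 199/244 = 81.6% → the team plan
Overall: Plan X 653/3310 = 19.7%, the team plan 599/1956 = 30.6% → the team plan
The team plan wins overall and in every signup group — no reversal.

Yes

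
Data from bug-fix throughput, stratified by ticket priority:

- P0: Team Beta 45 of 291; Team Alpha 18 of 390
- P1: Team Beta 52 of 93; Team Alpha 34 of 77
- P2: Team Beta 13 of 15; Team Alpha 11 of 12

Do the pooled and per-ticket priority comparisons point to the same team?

No

P0: Team Beta 45/291 = 15.5%, Team Alpha 18/390 = 4.6% → Team Beta
P1: Team Beta 52/93 = 55.9%, Team Alpha 34/77 = 44.2% → Team Beta
P2: Team Beta 13/15 = 86.7%, Team Alpha 11/12 = 91.7% → Team Alpha
Overall: Team Beta 110/399 = 27.6%, Team Alpha 63/479 = 13.2% → Team Beta
Neither sweeps: Team Beta wins 2 of 3 groups, Team Alpha wins 1. Team Beta wins overall but not every group — no Simpson reversal.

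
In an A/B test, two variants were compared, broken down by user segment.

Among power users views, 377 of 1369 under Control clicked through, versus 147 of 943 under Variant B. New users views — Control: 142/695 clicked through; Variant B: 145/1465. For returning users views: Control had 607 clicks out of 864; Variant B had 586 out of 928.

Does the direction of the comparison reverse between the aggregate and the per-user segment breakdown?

No

Power users: Control 377/1369 = 27.5%, Variant B 147/943 = 15.6% → Control
New users: Control 142/695 = 20.4%, Variant B 145/1465 = 9.9% → Control
Returning users: Control 607/864 = 70.3%, Variant B 586/928 = 63.1% → Control
Overall: Control 1126/2928 = 38.5%, Variant B 878/3336 = 26.3% → Control
Control wins overall and in every user group — no reversal.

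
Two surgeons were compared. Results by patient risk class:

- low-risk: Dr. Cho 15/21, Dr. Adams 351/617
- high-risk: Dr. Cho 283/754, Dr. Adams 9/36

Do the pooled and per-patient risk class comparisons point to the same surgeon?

No

Low-risk: Dr. Cho 15/21 = 71.4%, Dr. Adams 351/617 = 56.9% → Dr. Cho
High-risk: Dr. Cho 283/754 = 37.5%, Dr. Adams 9/36 = 25.0% → Dr. Cho
Overall: Dr. Cho 298/775 = 38.5%, Dr. Adams 360/653 = 55.1% → Dr. Adams
Dr. Cho wins each patient risk group but Dr. Adams wins overall — the comparison reverses. Dr. Cho's operations skew toward high-risk, which has a lower base rate.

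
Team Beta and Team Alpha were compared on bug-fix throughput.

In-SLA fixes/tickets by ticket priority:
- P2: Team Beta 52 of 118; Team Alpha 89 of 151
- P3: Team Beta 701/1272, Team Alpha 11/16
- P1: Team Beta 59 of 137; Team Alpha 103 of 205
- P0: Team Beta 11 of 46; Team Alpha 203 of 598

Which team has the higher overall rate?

P2: Team Beta 52/118 = 44.1%, Team Alpha 89/151 = 58.9% → Team Alpha
P3: Team Beta 701/1272 = 55.1%, Team Alpha 11/16 = 68.8% → Team Alpha
P1: Team Beta 59/137 = 43.1%, Team Alpha 103/205 = 50.2% → Team Alpha
P0: Team Beta 11/46 = 23.9%, Team Alpha 203/598 = 33.9% → Team Alpha
Overall: Team Beta 823/1573 = 52.3%, Team Alpha 406/970 = 41.9% → Team Beta
(Team Alpha wins every ticket group but Team Beta wins overall — Team Alpha's tickets skew toward the low-rate P0 group.)

Team Beta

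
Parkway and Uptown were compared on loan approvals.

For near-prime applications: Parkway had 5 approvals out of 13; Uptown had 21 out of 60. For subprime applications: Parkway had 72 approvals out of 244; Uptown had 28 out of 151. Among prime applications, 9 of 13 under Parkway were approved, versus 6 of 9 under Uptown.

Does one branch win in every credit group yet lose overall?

Near-prime: Parkway 5/13 = 38.5%, Uptown 21/60 = 35.0% → Parkway
Subprime: Parkway 72/244 = 29.5%, Uptown 28/151 = 18.5% → Parkway
Prime: Parkway 9/13 = 69.2%, Uptown 6/9 = 66.7% → Parkway
Overall: Parkway 86/270 = 31.9%, Uptown 55/220 = 25.0% → Parkway
Parkway wins overall and in every credit group — no reversal.

No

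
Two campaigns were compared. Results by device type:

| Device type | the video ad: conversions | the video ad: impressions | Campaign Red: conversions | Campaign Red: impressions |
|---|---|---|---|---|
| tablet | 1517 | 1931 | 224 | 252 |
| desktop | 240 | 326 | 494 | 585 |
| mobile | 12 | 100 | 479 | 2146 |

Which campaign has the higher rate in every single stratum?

Campaign Red

Tablet: the video ad 1517/1931 = 78.6%, Campaign Red 224/252 = 88.9% → Campaign Red
Desktop: the video ad 240/326 = 73.6%, Campaign Red 494/585 = 84.4% → Campaign Red
Mobile: the video ad 12/100 = 12.0%, Campaign Red 479/2146 = 22.3% → Campaign Red
Campaign Red has the higher rate in all 3 groups.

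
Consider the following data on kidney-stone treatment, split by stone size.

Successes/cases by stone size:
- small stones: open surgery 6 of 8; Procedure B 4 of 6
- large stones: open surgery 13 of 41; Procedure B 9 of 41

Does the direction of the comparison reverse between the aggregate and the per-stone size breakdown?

Small stones: open surgery 6/8 = 75.0%, Procedure B 4/6 = 66.7% → open surgery
Large stones: open surgery 13/41 = 31.7%, Procedure B 9/41 = 22.0% → open surgery
Overall: open surgery 19/49 = 38.8%, Procedure B 13/47 = 27.7% → open surgery
Open surgery wins overall and in every stone group — no reversal.

No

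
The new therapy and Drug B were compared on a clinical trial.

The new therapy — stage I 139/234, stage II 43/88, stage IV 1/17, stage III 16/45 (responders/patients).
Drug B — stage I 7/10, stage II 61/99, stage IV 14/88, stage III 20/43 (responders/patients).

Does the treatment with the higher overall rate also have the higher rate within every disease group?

Stage I: the new therapy 139/234 = 59.4%, Drug B 7/10 = 70.0% → Drug B
Stage II: the new therapy 43/88 = 48.9%, Drug B 61/99 = 61.6% → Drug B
Stage IV: the new therapy 1/17 = 5.9%, Drug B 14/88 = 15.9% → Drug B
Stage III: the new therapy 16/45 = 35.6%, Drug B 20/43 = 46.5% → Drug B
Overall: the new therapy 199/384 = 51.8%, Drug B 102/240 = 42.5% → the new therapy
Drug B wins each disease group but the new therapy wins overall — the comparison reverses. Drug B's patients skew toward stage IV, which has a lower base rate.

No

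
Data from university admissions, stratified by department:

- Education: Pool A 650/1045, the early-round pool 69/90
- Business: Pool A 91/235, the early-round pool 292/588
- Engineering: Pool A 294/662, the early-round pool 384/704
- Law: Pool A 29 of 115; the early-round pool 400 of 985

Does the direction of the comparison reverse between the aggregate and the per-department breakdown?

Education: Pool A 650/1045 = 62.2%, the early-round pool 69/90 = 76.7% → the early-round pool
Business: Pool A 91/235 = 38.7%, the early-round pool 292/588 = 49.7% → the early-round pool
Engineering: Pool A 294/662 = 44.4%, the early-round pool 384/704 = 54.5% → the early-round pool
Law: Pool A 29/115 = 25.2%, the early-round pool 400/985 = 40.6% → the early-round pool
Overall: Pool A 1064/2057 = 51.7%, the early-round pool 1145/2367 = 48.4% → Pool A
The early-round pool wins each department group but Pool A wins overall — the comparison reverses. The early-round pool's applicants skew toward Law, which has a lower base rate.

Yes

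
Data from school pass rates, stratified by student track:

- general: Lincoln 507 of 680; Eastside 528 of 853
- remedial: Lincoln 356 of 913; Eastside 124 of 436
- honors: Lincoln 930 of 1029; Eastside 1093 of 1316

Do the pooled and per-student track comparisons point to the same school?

Yes

General: Lincoln 507/680 = 74.6%, Eastside 528/853 = 61.9% → Lincoln
Remedial: Lincoln 356/913 = 39.0%, Eastside 124/436 = 28.4% → Lincoln
Honors: Lincoln 930/1029 = 90.4%, Eastside 1093/1316 = 83.1% → Lincoln
Overall: Lincoln 1793/2622 = 68.4%, Eastside 1745/2605 = 67.0% → Lincoln
Lincoln wins overall and in every student group — no reversal.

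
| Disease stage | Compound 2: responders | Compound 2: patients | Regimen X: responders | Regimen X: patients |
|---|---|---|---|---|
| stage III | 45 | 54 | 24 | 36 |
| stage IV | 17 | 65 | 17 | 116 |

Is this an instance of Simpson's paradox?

Stage III: Compound 2 45/54 = 83.3%, Regimen X 24/36 = 66.7% → Compound 2
Stage IV: Compound 2 17/65 = 26.2%, Regimen X 17/116 = 14.7% → Compound 2
Overall: Compound 2 62/119 = 52.1%, Regimen X 41/152 = 27.0% → Compound 2
Compound 2 wins overall and in every disease group — no reversal.

No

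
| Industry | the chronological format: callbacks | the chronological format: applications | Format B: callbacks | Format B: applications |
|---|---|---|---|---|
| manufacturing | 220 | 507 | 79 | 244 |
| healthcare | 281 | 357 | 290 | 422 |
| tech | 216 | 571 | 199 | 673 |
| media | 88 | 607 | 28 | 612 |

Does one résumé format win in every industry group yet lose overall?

Manufacturing: the chronological format 220/507 = 43.4%, Format B 79/244 = 32.4% → the chronological format
Healthcare: the chronological format 281/357 = 78.7%, Format B 290/422 = 68.7% → the chronological format
Tech: the chronological format 216/571 = 37.8%, Format B 199/673 = 29.6% → the chronological format
Media: the chronological format 88/607 = 14.5%, Format B 28/612 = 4.6% → the chronological format
Overall: the chronological format 805/2042 = 39.4%, Format B 596/1951 = 30.5% → the chronological format
The chronological format wins overall and in every industry group — no reversal.

No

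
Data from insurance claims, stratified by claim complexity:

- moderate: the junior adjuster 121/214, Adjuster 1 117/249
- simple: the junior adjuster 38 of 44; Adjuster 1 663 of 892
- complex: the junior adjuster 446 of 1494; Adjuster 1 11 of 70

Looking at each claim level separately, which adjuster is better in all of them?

the junior adjuster

Moderate: the junior adjuster 121/214 = 56.5%, Adjuster 1 117/249 = 47.0% → the junior adjuster
Simple: the junior adjuster 38/44 = 86.4%, Adjuster 1 663/892 = 74.3% → the junior adjuster
Complex: the junior adjuster 446/1494 = 29.9%, Adjuster 1 11/70 = 15.7% → the junior adjuster
The junior adjuster has the higher rate in all 3 groups.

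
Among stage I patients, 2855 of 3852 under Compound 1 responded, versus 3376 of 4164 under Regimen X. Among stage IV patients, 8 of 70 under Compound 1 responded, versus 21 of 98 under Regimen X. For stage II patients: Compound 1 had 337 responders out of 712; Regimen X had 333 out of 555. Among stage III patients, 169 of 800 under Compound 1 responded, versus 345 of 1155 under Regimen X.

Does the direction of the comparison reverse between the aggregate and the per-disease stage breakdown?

Stage I: Compound 1 2855/3852 = 74.1%, Regimen X 3376/4164 = 81.1% → Regimen X
Stage IV: Compound 1 8/70 = 11.4%, Regimen X 21/98 = 21.4% → Regimen X
Stage II: Compound 1 337/712 = 47.3%, Regimen X 333/555 = 60.0% → Regimen X
Stage III: Compound 1 169/800 = 21.1%, Regimen X 345/1155 = 29.9% → Regimen X
Overall: Compound 1 3369/5434 = 62.0%, Regimen X 4075/5972 = 68.2% → Regimen X
Regimen X wins overall and in every disease group — no reversal.

No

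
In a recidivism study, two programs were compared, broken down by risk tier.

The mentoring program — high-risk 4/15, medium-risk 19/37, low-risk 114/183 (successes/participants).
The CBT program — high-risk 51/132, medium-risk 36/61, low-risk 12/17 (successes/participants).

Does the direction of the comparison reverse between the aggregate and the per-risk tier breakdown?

Yes

High-risk: the mentoring program 4/15 = 26.7%, the CBT program 51/132 = 38.6% → the CBT program
Medium-risk: the mentoring program 19/37 = 51.4%, the CBT program 36/61 = 59.0% → the CBT program
Low-risk: the mentoring program 114/183 = 62.3%, the CBT program 12/17 = 70.6% → the CBT program
Overall: the mentoring program 137/235 = 58.3%, the CBT program 99/210 = 47.1% → the mentoring program
The CBT program wins each risk group but the mentoring program wins overall — the comparison reverses. The CBT program's participants skew toward high-risk, which has a lower base rate.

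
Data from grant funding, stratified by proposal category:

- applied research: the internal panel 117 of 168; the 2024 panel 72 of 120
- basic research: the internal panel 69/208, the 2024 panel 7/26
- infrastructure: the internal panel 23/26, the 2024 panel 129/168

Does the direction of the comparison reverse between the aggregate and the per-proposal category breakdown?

Yes

Applied research: the internal panel 117/168 = 69.6%, the 2024 panel 72/120 = 60.0% → the internal panel
Basic research: the internal panel 69/208 = 33.2%, the 2024 panel 7/26 = 26.9% → the internal panel
Infrastructure: the internal panel 23/26 = 88.5%, the 2024 panel 129/168 = 76.8% → the internal panel
Overall: the internal panel 209/402 = 52.0%, the 2024 panel 208/314 = 66.2% → the 2024 panel
The internal panel wins each proposal group but the 2024 panel wins overall — the comparison reverses. The internal panel's proposals skew toward basic research, which has a lower base rate.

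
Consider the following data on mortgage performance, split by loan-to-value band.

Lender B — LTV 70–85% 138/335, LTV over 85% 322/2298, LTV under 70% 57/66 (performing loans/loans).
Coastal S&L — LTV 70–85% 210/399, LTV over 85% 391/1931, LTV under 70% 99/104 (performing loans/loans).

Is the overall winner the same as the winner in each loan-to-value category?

Yes

LTV 70–85%: Lender B 138/335 = 41.2%, Coastal S&L 210/399 = 52.6% → Coastal S&L
LTV over 85%: Lender B 322/2298 = 14.0%, Coastal S&L 391/1931 = 20.2% → Coastal S&L
LTV under 70%: Lender B 57/66 = 86.4%, Coastal S&L 99/104 = 95.2% → Coastal S&L
Overall: Lender B 517/2699 = 19.2%, Coastal S&L 700/2434 = 28.8% → Coastal S&L
Coastal S&L wins overall and in every loan-to-value group — no reversal.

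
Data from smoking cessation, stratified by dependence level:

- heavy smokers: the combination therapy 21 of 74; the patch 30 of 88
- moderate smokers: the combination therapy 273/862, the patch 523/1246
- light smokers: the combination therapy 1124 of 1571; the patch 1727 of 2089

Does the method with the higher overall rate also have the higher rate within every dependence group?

Yes

Heavy smokers: the combination therapy 21/74 = 28.4%, the patch 30/88 = 34.1% → the patch
Moderate smokers: the combination therapy 273/862 = 31.7%, the patch 523/1246 = 42.0% → the patch
Light smokers: the combination therapy 1124/1571 = 71.5%, the patch 1727/2089 = 82.7% → the patch
Overall: the combination therapy 1418/2507 = 56.6%, the patch 2280/3423 = 66.6% → the patch
The patch wins overall and in every dependence group — no reversal.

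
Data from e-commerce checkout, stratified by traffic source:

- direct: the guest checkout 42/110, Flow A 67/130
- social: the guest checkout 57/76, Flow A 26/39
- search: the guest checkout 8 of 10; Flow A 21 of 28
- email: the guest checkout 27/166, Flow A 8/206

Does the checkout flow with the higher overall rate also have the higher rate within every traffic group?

Direct: the guest checkout 42/110 = 38.2%, Flow A 67/130 = 51.5% → Flow A
Social: the guest checkout 57/76 = 75.0%, Flow A 26/39 = 66.7% → the guest checkout
Search: the guest checkout 8/10 = 80.0%, Flow A 21/28 = 75.0% → the guest checkout
Email: the guest checkout 27/166 = 16.3%, Flow A 8/206 = 3.9% → the guest checkout
Overall: the guest checkout 134/362 = 37.0%, Flow A 122/403 = 30.3% → the guest checkout
Neither sweeps: the guest checkout wins 3 of 4 groups, Flow A wins 1. The guest checkout wins overall but not every group — no Simpson reversal.

No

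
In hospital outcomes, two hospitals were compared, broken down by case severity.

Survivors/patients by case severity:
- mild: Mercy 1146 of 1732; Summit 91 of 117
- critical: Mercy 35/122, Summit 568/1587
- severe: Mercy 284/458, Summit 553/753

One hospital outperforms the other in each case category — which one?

Summit

Mild: Mercy 1146/1732 = 66.2%, Summit 91/117 = 77.8% → Summit
Critical: Mercy 35/122 = 28.7%, Summit 568/1587 = 35.8% → Summit
Severe: Mercy 284/458 = 62.0%, Summit 553/753 = 73.4% → Summit
Summit has the higher rate in all 3 groups.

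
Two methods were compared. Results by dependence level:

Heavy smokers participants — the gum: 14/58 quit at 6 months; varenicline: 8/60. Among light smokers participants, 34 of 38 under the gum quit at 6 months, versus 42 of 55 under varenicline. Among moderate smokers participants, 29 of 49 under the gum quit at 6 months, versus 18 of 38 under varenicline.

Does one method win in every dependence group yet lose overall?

No

Heavy smokers: the gum 14/58 = 24.1%, varenicline 8/60 = 13.3% → the gum
Light smokers: the gum 34/38 = 89.5%, varenicline 42/55 = 76.4% → the gum
Moderate smokers: the gum 29/49 = 59.2%, varenicline 18/38 = 47.4% → the gum
Overall: the gum 77/145 = 53.1%, varenicline 68/153 = 44.4% → the gum
The gum wins overall and in every dependence group — no reversal.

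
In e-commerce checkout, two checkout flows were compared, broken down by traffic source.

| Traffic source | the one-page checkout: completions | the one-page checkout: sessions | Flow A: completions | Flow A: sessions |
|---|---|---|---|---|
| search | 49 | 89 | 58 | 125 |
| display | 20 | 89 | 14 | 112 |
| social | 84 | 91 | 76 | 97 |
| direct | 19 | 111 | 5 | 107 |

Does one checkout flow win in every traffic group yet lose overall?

Search: the one-page checkout 49/89 = 55.1%, Flow A 58/125 = 46.4% → the one-page checkout
Display: the one-page checkout 20/89 = 22.5%, Flow A 14/112 = 12.5% → the one-page checkout
Social: the one-page checkout 84/91 = 92.3%, Flow A 76/97 = 78.4% → the one-page checkout
Direct: the one-page checkout 19/111 = 17.1%, Flow A 5/107 = 4.7% → the one-page checkout
Overall: the one-page checkout 172/380 = 45.3%, Flow A 153/441 = 34.7% → the one-page checkout
The one-page checkout wins overall and in every traffic group — no reversal.

No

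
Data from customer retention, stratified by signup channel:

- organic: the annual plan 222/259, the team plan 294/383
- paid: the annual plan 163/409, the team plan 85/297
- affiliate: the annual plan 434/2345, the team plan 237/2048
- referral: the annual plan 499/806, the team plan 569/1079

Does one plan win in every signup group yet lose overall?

No

Organic: the annual plan 222/259 = 85.7%, the team plan 294/383 = 76.8% → the annual plan
Paid: the annual plan 163/409 = 39.9%, the team plan 85/297 = 28.6% → the annual plan
Affiliate: the annual plan 434/2345 = 18.5%, the team plan 237/2048 = 11.6% → the annual plan
Referral: the annual plan 499/806 = 61.9%, the team plan 569/1079 = 52.7% → the annual plan
Overall: the annual plan 1318/3819 = 34.5%, the team plan 1185/3807 = 31.1% → the annual plan
The annual plan wins overall and in every signup group — no reversal.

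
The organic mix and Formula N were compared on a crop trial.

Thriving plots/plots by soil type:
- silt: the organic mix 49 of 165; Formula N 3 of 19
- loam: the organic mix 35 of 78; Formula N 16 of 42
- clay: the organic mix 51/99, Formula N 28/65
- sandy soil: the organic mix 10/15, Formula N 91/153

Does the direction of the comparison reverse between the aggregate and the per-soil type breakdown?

Silt: the organic mix 49/165 = 29.7%, Formula N 3/19 = 15.8% → the organic mix
Loam: the organic mix 35/78 = 44.9%, Formula N 16/42 = 38.1% → the organic mix
Clay: the organic mix 51/99 = 51.5%, Formula N 28/65 = 43.1% → the organic mix
Sandy soil: the organic mix 10/15 = 66.7%, Formula N 91/153 = 59.5% → the organic mix
Overall: the organic mix 145/357 = 40.6%, Formula N 138/279 = 49.5% → Formula N
The organic mix wins each soil group but Formula N wins overall — the comparison reverses. The organic mix's plots skew toward silt, which has a lower base rate.

Yes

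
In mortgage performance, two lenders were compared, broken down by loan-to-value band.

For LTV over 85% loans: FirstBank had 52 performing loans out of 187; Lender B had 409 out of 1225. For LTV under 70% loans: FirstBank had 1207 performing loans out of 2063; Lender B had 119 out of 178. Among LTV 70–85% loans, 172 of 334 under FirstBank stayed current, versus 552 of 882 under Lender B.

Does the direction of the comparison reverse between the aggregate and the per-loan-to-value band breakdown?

Yes

LTV over 85%: FirstBank 52/187 = 27.8%, Lender B 409/1225 = 33.4% → Lender B
LTV under 70%: FirstBank 1207/2063 = 58.5%, Lender B 119/178 = 66.9% → Lender B
LTV 70–85%: FirstBank 172/334 = 51.5%, Lender B 552/882 = 62.6% → Lender B
Overall: FirstBank 1431/2584 = 55.4%, Lender B 1080/2285 = 47.3% → FirstBank
Lender B wins each loan-to-value group but FirstBank wins overall — the comparison reverses. Lender B's loans skew toward LTV over 85%, which has a lower base rate.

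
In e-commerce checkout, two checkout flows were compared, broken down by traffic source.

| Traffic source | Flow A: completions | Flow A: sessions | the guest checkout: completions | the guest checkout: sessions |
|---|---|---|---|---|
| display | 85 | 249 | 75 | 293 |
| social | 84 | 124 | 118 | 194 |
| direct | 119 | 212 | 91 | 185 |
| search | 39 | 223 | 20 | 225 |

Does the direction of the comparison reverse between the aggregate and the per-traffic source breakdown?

No

Display: Flow A 85/249 = 34.1%, the guest checkout 75/293 = 25.6% → Flow A
Social: Flow A 84/124 = 67.7%, the guest checkout 118/194 = 60.8% → Flow A
Direct: Flow A 119/212 = 56.1%, the guest checkout 91/185 = 49.2% → Flow A
Search: Flow A 39/223 = 17.5%, the guest checkout 20/225 = 8.9% → Flow A
Overall: Flow A 327/808 = 40.5%, the guest checkout 304/897 = 33.9% → Flow A
Flow A wins overall and in every traffic group — no reversal.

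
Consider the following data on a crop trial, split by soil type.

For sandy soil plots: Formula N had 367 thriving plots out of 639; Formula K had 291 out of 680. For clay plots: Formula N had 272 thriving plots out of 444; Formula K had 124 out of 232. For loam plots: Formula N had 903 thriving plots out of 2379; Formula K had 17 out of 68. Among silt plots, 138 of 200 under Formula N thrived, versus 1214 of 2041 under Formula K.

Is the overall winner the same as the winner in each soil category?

Sandy soil: Formula N 367/639 = 57.4%, Formula K 291/680 = 42.8% → Formula N
Clay: Formula N 272/444 = 61.3%, Formula K 124/232 = 53.4% → Formula N
Loam: Formula N 903/2379 = 38.0%, Formula K 17/68 = 25.0% → Formula N
Silt: Formula N 138/200 = 69.0%, Formula K 1214/2041 = 59.5% → Formula N
Overall: Formula N 1680/3662 = 45.9%, Formula K 1646/3021 = 54.5% → Formula K
Formula N wins each soil group but Formula K wins overall — the comparison reverses. Formula N's plots skew toward loam, which has a lower base rate.

No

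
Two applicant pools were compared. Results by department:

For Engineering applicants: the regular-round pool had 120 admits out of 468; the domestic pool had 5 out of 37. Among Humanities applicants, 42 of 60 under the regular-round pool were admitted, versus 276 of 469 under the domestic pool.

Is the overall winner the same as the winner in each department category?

No

Engineering: the regular-round pool 120/468 = 25.6%, the domestic pool 5/37 = 13.5% → the regular-round pool
Humanities: the regular-round pool 42/60 = 70.0%, the domestic pool 276/469 = 58.8% → the regular-round pool
Overall: the regular-round pool 162/528 = 30.7%, the domestic pool 281/506 = 55.5% → the domestic pool
The regular-round pool wins each department group but the domestic pool wins overall — the comparison reverses. The regular-round pool's applicants skew toward Engineering, which has a lower base rate.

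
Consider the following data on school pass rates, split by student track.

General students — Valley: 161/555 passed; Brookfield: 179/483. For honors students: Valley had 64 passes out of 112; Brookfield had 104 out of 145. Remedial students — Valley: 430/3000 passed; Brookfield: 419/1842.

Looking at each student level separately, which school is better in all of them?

Brookfield

General: Valley 161/555 = 29.0%, Brookfield 179/483 = 37.1% → Brookfield
Honors: Valley 64/112 = 57.1%, Brookfield 104/145 = 71.7% → Brookfield
Remedial: Valley 430/3000 = 14.3%, Brookfield 419/1842 = 22.7% → Brookfield
Brookfield has the higher rate in all 3 groups.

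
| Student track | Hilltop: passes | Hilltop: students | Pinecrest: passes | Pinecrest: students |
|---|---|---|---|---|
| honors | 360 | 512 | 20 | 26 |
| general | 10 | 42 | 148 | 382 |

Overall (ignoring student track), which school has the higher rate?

Hilltop

Honors: Hilltop 360/512 = 70.3%, Pinecrest 20/26 = 76.9% → Pinecrest
General: Hilltop 10/42 = 23.8%, Pinecrest 148/382 = 38.7% → Pinecrest
Overall: Hilltop 370/554 = 66.8%, Pinecrest 168/408 = 41.2% → Hilltop
(Pinecrest wins every student group but Hilltop wins overall — Pinecrest's students skew toward the low-rate general group.)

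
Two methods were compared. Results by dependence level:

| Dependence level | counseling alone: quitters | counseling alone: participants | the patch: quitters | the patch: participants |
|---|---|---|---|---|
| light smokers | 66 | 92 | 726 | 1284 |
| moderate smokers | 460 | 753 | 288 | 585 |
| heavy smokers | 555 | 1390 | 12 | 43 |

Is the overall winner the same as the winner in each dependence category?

Light smokers: counseling alone 66/92 = 71.7%, the patch 726/1284 = 56.5% → counseling alone
Moderate smokers: counseling alone 460/753 = 61.1%, the patch 288/585 = 49.2% → counseling alone
Heavy smokers: counseling alone 555/1390 = 39.9%, the patch 12/43 = 27.9% → counseling alone
Overall: counseling alone 1081/2235 = 48.4%, the patch 1026/1912 = 53.7% → the patch
Counseling alone wins each dependence group but the patch wins overall — the comparison reverses. Counseling alone's participants skew toward heavy smokers, which has a lower base rate.

No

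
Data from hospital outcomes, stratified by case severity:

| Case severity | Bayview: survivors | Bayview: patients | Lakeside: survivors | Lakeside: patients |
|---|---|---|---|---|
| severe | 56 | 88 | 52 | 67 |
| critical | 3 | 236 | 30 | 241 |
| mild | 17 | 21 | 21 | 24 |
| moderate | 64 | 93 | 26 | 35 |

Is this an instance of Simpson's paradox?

No

Severe: Bayview 56/88 = 63.6%, Lakeside 52/67 = 77.6% → Lakeside
Critical: Bayview 3/236 = 1.3%, Lakeside 30/241 = 12.4% → Lakeside
Mild: Bayview 17/21 = 81.0%, Lakeside 21/24 = 87.5% → Lakeside
Moderate: Bayview 64/93 = 68.8%, Lakeside 26/35 = 74.3% → Lakeside
Overall: Bayview 140/438 = 32.0%, Lakeside 129/367 = 35.1% → Lakeside
Lakeside wins overall and in every case group — no reversal.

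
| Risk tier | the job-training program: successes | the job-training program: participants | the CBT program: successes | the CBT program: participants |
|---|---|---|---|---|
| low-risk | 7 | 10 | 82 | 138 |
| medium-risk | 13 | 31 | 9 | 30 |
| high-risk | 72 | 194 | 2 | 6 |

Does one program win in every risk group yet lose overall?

Yes

Low-risk: the job-training program 7/10 = 70.0%, the CBT program 82/138 = 59.4% → the job-training program
Medium-risk: the job-training program 13/31 = 41.9%, the CBT program 9/30 = 30.0% → the job-training program
High-risk: the job-training program 72/194 = 37.1%, the CBT program 2/6 = 33.3% → the job-training program
Overall: the job-training program 92/235 = 39.1%, the CBT program 93/174 = 53.4% → the CBT program
The job-training program wins each risk group but the CBT program wins overall — the comparison reverses. The job-training program's participants skew toward high-risk, which has a lower base rate.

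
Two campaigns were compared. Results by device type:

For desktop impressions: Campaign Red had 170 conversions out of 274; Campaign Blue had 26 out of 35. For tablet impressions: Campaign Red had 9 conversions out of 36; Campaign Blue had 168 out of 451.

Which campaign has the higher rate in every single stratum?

Campaign Blue

Desktop: Campaign Red 170/274 = 62.0%, Campaign Blue 26/35 = 74.3% → Campaign Blue
Tablet: Campaign Red 9/36 = 25.0%, Campaign Blue 168/451 = 37.3% → Campaign Blue
Campaign Blue has the higher rate in both groups.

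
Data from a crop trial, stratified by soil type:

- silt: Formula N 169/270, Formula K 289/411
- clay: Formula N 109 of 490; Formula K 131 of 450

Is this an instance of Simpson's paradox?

Silt: Formula N 169/270 = 62.6%, Formula K 289/411 = 70.3% → Formula K
Clay: Formula N 109/490 = 22.2%, Formula K 131/450 = 29.1% → Formula K
Overall: Formula N 278/760 = 36.6%, Formula K 420/861 = 48.8% → Formula K
Formula K wins overall and in every soil group — no reversal.

No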